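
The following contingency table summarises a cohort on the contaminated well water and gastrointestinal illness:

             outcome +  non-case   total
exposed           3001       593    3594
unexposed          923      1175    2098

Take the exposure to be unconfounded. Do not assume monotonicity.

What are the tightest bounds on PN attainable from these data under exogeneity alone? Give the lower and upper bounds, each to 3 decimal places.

p₁ = P(outcome | exposed) = 3001/3594 = 0.835
p₀ = P(outcome | unexposed) = 923/2098 = 0.43994
Under exogeneity alone the bounds on PN are max{0,(p₁−p₀)/p₁} ≤ PN ≤ min{1,(1−p₀)/p₁}.
  lower = (p₁ − p₀)/p₁ = 0.39506 / 0.835 ≈ 0.4731
  upper = min{1, (1 − p₀)/p₁} = 0.56006 / 0.835 ≈ 0.6707

0.473 ≤ PN ≤ 0.671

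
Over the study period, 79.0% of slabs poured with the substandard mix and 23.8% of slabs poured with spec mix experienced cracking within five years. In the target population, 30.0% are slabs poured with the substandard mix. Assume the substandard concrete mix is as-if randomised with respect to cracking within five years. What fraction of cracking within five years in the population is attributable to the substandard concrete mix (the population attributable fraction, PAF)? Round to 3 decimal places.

PAF ≈ 0.410

p₁ = 0.79, p₀ = 0.238.
Overall risk P(Y=1) = π·p₁ + (1−π)·p₀ = 0.3×0.79 + 0.7×0.238 = 0.4036.
Under exogeneity, PAF = [P(Y=1) − p₀] / P(Y=1).
PAF = (0.4036 − 0.238) / 0.4036 ≈ 0.4103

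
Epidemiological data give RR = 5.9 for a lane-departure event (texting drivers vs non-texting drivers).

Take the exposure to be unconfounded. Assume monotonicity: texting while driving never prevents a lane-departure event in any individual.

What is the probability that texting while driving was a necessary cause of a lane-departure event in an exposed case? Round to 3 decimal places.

PN ≈ 0.831

Under exogeneity and monotonicity, PN = (RR − 1) / RR = 1 − 1/RR.
PN = (5.9 − 1) / 5.9 = 4.9 / 5.9 ≈ 0.8305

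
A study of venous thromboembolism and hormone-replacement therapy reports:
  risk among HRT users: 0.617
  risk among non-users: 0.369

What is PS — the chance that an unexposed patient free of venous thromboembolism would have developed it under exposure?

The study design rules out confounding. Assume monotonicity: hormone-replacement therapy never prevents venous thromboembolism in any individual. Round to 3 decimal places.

Let p₁ = 0.617, p₀ = 0.369.
Under exogeneity and monotonicity, PS = (p₁ − p₀) / (1 − p₀).
PS = (0.617 − 0.369) / (1 − 0.369) = 0.248 / 0.631 ≈ 0.3930

PS ≈ 0.393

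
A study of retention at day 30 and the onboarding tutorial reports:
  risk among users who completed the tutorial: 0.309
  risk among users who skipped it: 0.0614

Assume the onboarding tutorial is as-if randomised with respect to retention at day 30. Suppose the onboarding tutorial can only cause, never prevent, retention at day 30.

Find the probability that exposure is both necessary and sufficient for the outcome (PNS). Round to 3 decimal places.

Let p₁ = 0.309, p₀ = 0.0614.
Under exogeneity and monotonicity, PNS = p₁ − p₀.
PNS = 0.309 − 0.0614 = 0.2476

PNS ≈ 0.248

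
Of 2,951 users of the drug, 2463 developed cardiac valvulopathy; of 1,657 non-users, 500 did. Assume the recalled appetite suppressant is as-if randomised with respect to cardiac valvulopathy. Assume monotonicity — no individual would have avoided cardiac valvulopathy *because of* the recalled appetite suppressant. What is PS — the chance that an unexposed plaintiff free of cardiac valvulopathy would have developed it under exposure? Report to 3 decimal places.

PS ≈ 0.763

p₁ = P(outcome | exposed) = 2463/2951 = 0.83463
p₀ = P(outcome | unexposed) = 500/1657 = 0.30175
Under exogeneity and monotonicity, PS = (p₁ − p₀) / (1 − p₀).
PS = (0.83463 − 0.30175) / (1 − 0.30175) = 0.53288 / 0.69825 ≈ 0.7632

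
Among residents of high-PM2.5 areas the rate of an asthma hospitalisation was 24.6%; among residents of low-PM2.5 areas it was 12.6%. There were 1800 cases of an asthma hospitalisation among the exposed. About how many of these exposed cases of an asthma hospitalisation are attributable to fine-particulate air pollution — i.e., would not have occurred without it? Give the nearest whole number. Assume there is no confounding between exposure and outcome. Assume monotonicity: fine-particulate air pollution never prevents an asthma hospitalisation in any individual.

about 878 cases

p₁ = 0.246, p₀ = 0.126.
PN = (p₁ − p₀)/p₁ = (0.246 − 0.126) / 0.246 ≈ 0.48780.
Attributable cases ≈ PN × (exposed cases) = 0.48780 × 1800 ≈ 878.05.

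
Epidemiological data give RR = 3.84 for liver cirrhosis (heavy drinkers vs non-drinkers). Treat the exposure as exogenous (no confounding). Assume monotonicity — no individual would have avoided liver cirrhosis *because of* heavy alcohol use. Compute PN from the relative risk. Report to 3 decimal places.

PN ≈ 0.740

Under exogeneity and monotonicity, PN = (RR − 1) / RR = 1 − 1/RR.
PN = (3.84 − 1) / 3.84 = 2.84 / 3.84 ≈ 0.7396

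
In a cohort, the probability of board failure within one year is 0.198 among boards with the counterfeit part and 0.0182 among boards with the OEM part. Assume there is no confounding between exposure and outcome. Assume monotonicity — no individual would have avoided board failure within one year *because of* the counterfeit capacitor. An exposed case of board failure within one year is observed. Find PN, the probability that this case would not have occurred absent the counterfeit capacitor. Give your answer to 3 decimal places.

Let p₁ = 0.198, p₀ = 0.0182.
Under exogeneity and monotonicity, PN = (p₁ − p₀) / p₁.
PN = (0.198 − 0.0182) / 0.198 = 0.1798 / 0.198 ≈ 0.9081

PN ≈ 0.908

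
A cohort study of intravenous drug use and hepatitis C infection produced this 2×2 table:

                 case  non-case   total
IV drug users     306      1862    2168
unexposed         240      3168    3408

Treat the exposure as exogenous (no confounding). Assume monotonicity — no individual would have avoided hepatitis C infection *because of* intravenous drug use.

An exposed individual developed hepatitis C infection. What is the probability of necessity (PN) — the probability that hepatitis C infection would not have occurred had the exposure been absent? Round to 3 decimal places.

p₁ = P(outcome | exposed) = 306/2168 = 0.14114
p₀ = P(outcome | unexposed) = 240/3408 = 0.070423
Under exogeneity and monotonicity, PN = (p₁ − p₀)/p₁.
PN = (0.14114 − 0.070423) / 0.14114 ≈ 0.5011

PN ≈ 0.501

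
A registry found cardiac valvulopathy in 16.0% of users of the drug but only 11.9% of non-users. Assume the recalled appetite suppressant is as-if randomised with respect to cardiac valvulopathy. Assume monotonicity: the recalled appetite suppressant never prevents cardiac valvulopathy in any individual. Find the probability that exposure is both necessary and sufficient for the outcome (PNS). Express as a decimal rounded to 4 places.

p₁ = 0.16, p₀ = 0.119.
Under exogeneity and monotonicity, PNS = p₁ − p₀.
PNS = 0.16 − 0.119 = 0.041

PNS ≈ 0.0410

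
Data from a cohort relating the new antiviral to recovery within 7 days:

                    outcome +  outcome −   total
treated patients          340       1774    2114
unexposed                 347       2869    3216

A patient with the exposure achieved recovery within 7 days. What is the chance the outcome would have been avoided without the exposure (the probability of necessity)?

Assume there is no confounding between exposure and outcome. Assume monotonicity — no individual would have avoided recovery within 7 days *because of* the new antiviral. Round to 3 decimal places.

PN ≈ 0.329

p₁ = P(outcome | exposed) = 340/2114 = 0.16083
p₀ = P(outcome | unexposed) = 347/3216 = 0.1079
Under exogeneity and monotonicity, PN = (p₁ − p₀) / p₁.
PN = (0.16083 − 0.1079) / 0.16083 = 0.052935 / 0.16083 ≈ 0.3291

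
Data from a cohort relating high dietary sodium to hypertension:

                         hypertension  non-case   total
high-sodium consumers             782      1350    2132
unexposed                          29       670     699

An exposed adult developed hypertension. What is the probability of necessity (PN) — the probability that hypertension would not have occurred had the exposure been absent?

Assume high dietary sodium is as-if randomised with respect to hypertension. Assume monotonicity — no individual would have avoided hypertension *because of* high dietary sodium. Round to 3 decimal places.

p₁ = P(outcome | exposed) = 782/2132 = 0.36679
p₀ = P(outcome | unexposed) = 29/699 = 0.041488
Under exogeneity and monotonicity, PN = (p₁ − p₀) / p₁.
PN = (0.36679 − 0.041488) / 0.36679 = 0.3253 / 0.36679 ≈ 0.8869

PN ≈ 0.887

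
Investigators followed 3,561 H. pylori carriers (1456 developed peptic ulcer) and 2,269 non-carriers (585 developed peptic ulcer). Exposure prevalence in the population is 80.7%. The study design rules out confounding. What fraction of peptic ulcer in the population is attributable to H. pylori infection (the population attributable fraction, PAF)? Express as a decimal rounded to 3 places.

PAF ≈ 0.321

p₁ = P(outcome | exposed) = 1456/3561 = 0.40887
p₀ = P(outcome | unexposed) = 585/2269 = 0.25782
Overall risk P(Y=1) = π·p₁ + (1−π)·p₀ = 0.807×0.40887 + 0.193×0.25782 = 0.37972.
Under exogeneity, PAF = [P(Y=1) − p₀] / P(Y=1).
PAF = (0.37972 − 0.25782) / 0.37972 ≈ 0.3210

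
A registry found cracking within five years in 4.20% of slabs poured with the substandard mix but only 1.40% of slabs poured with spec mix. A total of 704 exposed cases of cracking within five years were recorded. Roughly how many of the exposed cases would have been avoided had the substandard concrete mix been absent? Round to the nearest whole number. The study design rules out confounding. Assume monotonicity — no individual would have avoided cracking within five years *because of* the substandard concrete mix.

p₁ = 0.042, p₀ = 0.014.
PN = (p₁ − p₀)/p₁ = (0.042 − 0.014) / 0.042 ≈ 0.66667.
Attributable cases ≈ PN × (exposed cases) = 0.66667 × 704 ≈ 469.33.

about 469 cases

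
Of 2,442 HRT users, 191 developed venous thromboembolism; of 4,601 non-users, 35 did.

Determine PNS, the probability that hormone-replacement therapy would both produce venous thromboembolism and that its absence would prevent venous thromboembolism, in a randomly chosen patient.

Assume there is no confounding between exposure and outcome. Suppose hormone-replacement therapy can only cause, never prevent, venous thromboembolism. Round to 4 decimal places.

PNS ≈ 0.0706

p₁ = P(outcome | exposed) = 191/2442 = 0.078215
p₀ = P(outcome | unexposed) = 35/4601 = 0.007607
Under exogeneity and monotonicity, PNS = p₁ − p₀.
PNS = 0.078215 − 0.007607 = 0.070608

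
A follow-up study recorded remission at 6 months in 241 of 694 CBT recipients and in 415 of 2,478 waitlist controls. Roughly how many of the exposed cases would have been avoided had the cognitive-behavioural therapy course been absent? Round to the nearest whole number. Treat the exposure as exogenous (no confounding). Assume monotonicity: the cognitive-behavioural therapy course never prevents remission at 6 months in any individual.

about 125 cases

p₁ = P(outcome | exposed) = 241/694 = 0.34726
p₀ = P(outcome | unexposed) = 415/2478 = 0.16747
PN = (p₁ − p₀)/p₁ = (0.34726 − 0.16747) / 0.34726 ≈ 0.51773.
Attributable cases ≈ PN × (exposed cases) = 0.51773 × 241 ≈ 124.77.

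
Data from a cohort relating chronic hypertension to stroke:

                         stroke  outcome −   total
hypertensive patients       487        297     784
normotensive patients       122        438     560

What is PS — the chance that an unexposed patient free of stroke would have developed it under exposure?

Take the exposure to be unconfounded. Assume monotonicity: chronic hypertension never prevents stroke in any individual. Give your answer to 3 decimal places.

PS ≈ 0.516

p₁ = P(outcome | exposed) = 487/784 = 0.62117
p₀ = P(outcome | unexposed) = 122/560 = 0.21786
Under exogeneity and monotonicity, PS = (p₁ − p₀) / (1 − p₀).
PS = (0.62117 − 0.21786) / (1 − 0.21786) = 0.40332 / 0.78214 ≈ 0.5157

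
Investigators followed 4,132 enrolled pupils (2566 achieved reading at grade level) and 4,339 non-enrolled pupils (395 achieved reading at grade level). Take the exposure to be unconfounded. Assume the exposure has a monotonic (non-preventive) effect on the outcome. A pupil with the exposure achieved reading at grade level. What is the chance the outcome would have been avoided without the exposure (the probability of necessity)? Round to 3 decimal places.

PN ≈ 0.853

p₁ = P(outcome | exposed) = 2566/4132 = 0.62101
p₀ = P(outcome | unexposed) = 395/4339 = 0.091035
Under exogeneity and monotonicity, PN = (p₁ − p₀) / p₁.
PN = (0.62101 − 0.091035) / 0.62101 = 0.52997 / 0.62101 ≈ 0.8534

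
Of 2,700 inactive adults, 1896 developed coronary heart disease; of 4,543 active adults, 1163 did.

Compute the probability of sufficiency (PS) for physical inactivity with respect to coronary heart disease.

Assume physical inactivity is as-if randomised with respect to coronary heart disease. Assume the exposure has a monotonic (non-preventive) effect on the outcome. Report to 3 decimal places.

PS ≈ 0.600

p₁ = P(outcome | exposed) = 1896/2700 = 0.70222
p₀ = P(outcome | unexposed) = 1163/4543 = 0.256
Under exogeneity and monotonicity, PS = (p₁ − p₀) / (1 − p₀).
PS = (0.70222 − 0.256) / (1 − 0.256) = 0.44622 / 0.744 ≈ 0.5998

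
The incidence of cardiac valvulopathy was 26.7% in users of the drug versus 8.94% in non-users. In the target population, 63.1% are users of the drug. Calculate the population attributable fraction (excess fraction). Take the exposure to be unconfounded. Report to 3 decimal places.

PAF ≈ 0.556

p₁ = 0.267, p₀ = 0.0894.
Overall risk P(Y=1) = π·p₁ + (1−π)·p₀ = 0.631×0.267 + 0.369×0.0894 = 0.20147.
Under exogeneity, PAF = [P(Y=1) − p₀] / P(Y=1).
PAF = (0.20147 − 0.0894) / 0.20147 ≈ 0.5563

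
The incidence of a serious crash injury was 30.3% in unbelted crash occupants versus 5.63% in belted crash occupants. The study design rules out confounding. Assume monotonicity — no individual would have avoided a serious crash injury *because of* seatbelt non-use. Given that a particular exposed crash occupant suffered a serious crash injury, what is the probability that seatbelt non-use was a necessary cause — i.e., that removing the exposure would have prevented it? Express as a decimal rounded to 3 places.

PN ≈ 0.814

p₁ = 0.303, p₀ = 0.0563.
Under exogeneity and monotonicity, PN = (p₁ − p₀) / p₁.
PN = (0.303 − 0.0563) / 0.303 = 0.2467 / 0.303 ≈ 0.8142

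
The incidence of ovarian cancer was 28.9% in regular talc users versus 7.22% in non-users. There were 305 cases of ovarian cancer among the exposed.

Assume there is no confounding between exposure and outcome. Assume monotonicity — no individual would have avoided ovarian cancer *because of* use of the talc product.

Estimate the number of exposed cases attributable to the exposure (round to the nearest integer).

about 229 cases

p₁ = 0.289, p₀ = 0.0722.
PN = (p₁ − p₀)/p₁ = (0.289 − 0.0722) / 0.289 ≈ 0.75017.
Attributable cases ≈ PN × (exposed cases) = 0.75017 × 305 ≈ 228.80.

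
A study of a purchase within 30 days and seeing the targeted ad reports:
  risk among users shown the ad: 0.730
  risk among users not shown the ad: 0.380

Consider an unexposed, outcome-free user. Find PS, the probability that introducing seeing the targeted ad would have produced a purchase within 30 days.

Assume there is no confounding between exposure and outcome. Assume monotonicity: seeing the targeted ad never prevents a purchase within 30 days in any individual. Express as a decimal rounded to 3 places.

PS ≈ 0.565

Let p₁ = 0.73, p₀ = 0.38.
Under exogeneity and monotonicity, PS = (p₁ − p₀) / (1 − p₀).
PS = (0.73 − 0.38) / (1 − 0.38) = 0.35 / 0.62 ≈ 0.5645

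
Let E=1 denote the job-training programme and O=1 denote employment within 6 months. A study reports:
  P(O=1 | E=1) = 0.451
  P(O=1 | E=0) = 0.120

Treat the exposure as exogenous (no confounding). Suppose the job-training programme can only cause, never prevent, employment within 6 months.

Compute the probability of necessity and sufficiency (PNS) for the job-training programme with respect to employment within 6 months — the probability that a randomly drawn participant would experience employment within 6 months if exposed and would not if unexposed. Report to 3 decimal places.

Let p₁ = 0.451, p₀ = 0.12.
Under exogeneity and monotonicity, PNS = p₁ − p₀.
PNS = 0.451 − 0.12 = 0.331

PNS ≈ 0.331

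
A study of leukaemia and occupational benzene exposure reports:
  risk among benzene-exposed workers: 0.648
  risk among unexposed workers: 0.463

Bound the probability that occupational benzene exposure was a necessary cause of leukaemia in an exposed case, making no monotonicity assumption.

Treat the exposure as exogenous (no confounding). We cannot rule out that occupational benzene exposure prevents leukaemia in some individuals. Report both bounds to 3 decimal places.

Let p₁ = 0.648, p₀ = 0.463.
Under exogeneity alone the bounds on PN are max{0,(p₁−p₀)/p₁} ≤ PN ≤ min{1,(1−p₀)/p₁}.
  lower = (p₁ − p₀)/p₁ = 0.185 / 0.648 ≈ 0.2855
  upper = min{1, (1 − p₀)/p₁} = 0.537 / 0.648 ≈ 0.8287

0.285 ≤ PN ≤ 0.829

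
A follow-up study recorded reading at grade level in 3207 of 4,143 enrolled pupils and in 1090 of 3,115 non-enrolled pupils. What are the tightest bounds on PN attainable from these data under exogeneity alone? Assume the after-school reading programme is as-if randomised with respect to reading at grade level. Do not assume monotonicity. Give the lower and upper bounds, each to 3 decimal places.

p₁ = P(outcome | exposed) = 3207/4143 = 0.77408
p₀ = P(outcome | unexposed) = 1090/3115 = 0.34992
Under exogeneity alone the bounds on PN are max{0,(p₁−p₀)/p₁} ≤ PN ≤ min{1,(1−p₀)/p₁}.
  lower = (p₁ − p₀)/p₁ = 0.42416 / 0.77408 ≈ 0.5480
  upper = min{1, (1 − p₀)/p₁} = 0.65008 / 0.77408 ≈ 0.8398

0.548 ≤ PN ≤ 0.840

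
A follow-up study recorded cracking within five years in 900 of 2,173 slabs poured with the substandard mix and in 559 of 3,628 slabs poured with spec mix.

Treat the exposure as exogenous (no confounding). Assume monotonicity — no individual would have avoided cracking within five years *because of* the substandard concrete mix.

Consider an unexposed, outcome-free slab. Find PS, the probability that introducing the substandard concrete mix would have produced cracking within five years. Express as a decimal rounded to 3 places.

PS ≈ 0.307

p₁ = P(outcome | exposed) = 900/2173 = 0.41417
p₀ = P(outcome | unexposed) = 559/3628 = 0.15408
Under exogeneity and monotonicity, PS = (p₁ − p₀) / (1 − p₀).
PS = (0.41417 − 0.15408) / (1 − 0.15408) = 0.26009 / 0.84592 ≈ 0.3075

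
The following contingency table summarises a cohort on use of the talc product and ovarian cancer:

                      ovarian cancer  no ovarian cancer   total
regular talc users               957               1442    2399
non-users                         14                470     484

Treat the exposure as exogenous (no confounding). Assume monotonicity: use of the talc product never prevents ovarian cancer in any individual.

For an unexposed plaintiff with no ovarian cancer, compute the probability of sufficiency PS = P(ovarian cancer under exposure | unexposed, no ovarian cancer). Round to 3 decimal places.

p₁ = P(outcome | exposed) = 957/2399 = 0.39892
p₀ = P(outcome | unexposed) = 14/484 = 0.028926
Under exogeneity and monotonicity, PS = (p₁ − p₀) / (1 − p₀).
PS = (0.39892 − 0.028926) / (1 − 0.028926) = 0.36999 / 0.97107 ≈ 0.3810

PS ≈ 0.381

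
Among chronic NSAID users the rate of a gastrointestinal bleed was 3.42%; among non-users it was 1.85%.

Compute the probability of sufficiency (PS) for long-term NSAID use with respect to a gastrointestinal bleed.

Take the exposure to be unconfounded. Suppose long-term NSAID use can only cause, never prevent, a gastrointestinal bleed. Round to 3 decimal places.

p₁ = 0.0342, p₀ = 0.0185.
Under exogeneity and monotonicity, PS = (p₁ − p₀) / (1 − p₀).
PS = (0.0342 − 0.0185) / (1 − 0.0185) = 0.0157 / 0.9815 ≈ 0.0160

PS ≈ 0.016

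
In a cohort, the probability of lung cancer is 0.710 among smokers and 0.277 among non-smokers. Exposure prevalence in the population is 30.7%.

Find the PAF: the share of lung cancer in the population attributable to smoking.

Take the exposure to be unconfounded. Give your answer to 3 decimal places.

Let p₁ = 0.71, p₀ = 0.277.
Overall risk P(Y=1) = π·p₁ + (1−π)·p₀ = 0.307×0.71 + 0.693×0.277 = 0.40993.
Under exogeneity, PAF = [P(Y=1) − p₀] / P(Y=1).
PAF = (0.40993 − 0.277) / 0.40993 ≈ 0.3243

PAF ≈ 0.324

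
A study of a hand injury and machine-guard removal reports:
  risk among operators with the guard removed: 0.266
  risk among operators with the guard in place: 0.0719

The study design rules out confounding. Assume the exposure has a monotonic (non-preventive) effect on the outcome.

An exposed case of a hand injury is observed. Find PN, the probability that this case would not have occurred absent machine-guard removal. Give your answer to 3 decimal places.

Let p₁ = 0.266, p₀ = 0.0719.
Under exogeneity and monotonicity, PN = (p₁ − p₀) / p₁.
PN = (0.266 − 0.0719) / 0.266 = 0.1941 / 0.266 ≈ 0.7297

PN ≈ 0.730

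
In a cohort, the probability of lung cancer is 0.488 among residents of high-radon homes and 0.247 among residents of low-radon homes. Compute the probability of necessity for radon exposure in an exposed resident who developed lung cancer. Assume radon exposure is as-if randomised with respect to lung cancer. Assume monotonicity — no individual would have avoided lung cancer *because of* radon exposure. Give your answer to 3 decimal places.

PN ≈ 0.494

Let p₁ = 0.488, p₀ = 0.247.
Under exogeneity and monotonicity, PN = (p₁ − p₀) / p₁.
PN = (0.488 − 0.247) / 0.488 = 0.241 / 0.488 ≈ 0.4939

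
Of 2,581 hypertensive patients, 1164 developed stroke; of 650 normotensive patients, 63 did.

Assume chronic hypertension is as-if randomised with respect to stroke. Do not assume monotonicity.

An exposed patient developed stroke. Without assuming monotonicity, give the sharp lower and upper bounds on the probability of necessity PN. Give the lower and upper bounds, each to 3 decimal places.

0.785 ≤ PN ≤ 1.000

p₁ = P(outcome | exposed) = 1164/2581 = 0.45099
p₀ = P(outcome | unexposed) = 63/650 = 0.096923
Under exogeneity alone the bounds on PN are max{0,(p₁−p₀)/p₁} ≤ PN ≤ min{1,(1−p₀)/p₁}.
  lower = (p₁ − p₀)/p₁ = 0.35406 / 0.45099 ≈ 0.7851
  upper = min{1, (1 − p₀)/p₁} = 0.90308 / 0.45099 ≈ 2.0024 → capped at 1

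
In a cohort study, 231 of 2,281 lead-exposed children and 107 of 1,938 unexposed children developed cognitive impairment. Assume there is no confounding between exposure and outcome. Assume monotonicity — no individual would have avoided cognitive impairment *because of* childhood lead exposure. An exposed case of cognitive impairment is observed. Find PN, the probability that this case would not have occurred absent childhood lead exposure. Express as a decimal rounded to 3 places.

p₁ = P(outcome | exposed) = 231/2281 = 0.10127
p₀ = P(outcome | unexposed) = 107/1938 = 0.055212
Under exogeneity and monotonicity, PN = (p₁ − p₀) / p₁.
PN = (0.10127 − 0.055212) / 0.10127 = 0.04606 / 0.10127 ≈ 0.4548

PN ≈ 0.455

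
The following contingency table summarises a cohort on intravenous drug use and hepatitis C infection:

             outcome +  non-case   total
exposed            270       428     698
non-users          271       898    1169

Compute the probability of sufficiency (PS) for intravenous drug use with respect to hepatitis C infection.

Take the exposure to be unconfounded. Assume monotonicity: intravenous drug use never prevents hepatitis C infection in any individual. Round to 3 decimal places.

PS ≈ 0.202

p₁ = P(outcome | exposed) = 270/698 = 0.38682
p₀ = P(outcome | unexposed) = 271/1169 = 0.23182
Under exogeneity and monotonicity, PS = (p₁ − p₀)/(1 − p₀).
PS = (0.38682 − 0.23182) / 0.76818 ≈ 0.2018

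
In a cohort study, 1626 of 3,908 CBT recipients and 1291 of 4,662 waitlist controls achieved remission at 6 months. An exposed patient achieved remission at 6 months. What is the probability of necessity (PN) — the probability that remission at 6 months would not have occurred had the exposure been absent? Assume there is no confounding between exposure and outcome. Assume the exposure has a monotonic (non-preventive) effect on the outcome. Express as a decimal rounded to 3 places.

p₁ = P(outcome | exposed) = 1626/3908 = 0.41607
p₀ = P(outcome | unexposed) = 1291/4662 = 0.27692
Under exogeneity and monotonicity, PN = (p₁ − p₀) / p₁.
PN = (0.41607 − 0.27692) / 0.41607 = 0.13915 / 0.41607 ≈ 0.3344

PN ≈ 0.334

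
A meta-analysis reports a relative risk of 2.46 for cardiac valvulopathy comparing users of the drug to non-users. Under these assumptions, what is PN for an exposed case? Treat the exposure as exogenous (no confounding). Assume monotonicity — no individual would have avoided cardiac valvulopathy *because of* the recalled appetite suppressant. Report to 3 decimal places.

Under exogeneity and monotonicity, PN = (RR − 1) / RR = 1 − 1/RR.
PN = (2.46 − 1) / 2.46 = 1.46 / 2.46 ≈ 0.5935

PN ≈ 0.593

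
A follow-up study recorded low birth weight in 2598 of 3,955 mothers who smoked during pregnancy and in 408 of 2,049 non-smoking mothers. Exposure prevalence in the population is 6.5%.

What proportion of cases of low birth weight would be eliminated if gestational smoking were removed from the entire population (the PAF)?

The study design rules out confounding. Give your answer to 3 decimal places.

PAF ≈ 0.130

p₁ = P(outcome | exposed) = 2598/3955 = 0.65689
p₀ = P(outcome | unexposed) = 408/2049 = 0.19912
Overall risk P(Y=1) = π·p₁ + (1−π)·p₀ = 0.065×0.65689 + 0.935×0.19912 = 0.22888.
Under exogeneity, PAF = [P(Y=1) − p₀] / P(Y=1).
PAF = (0.22888 − 0.19912) / 0.22888 ≈ 0.1300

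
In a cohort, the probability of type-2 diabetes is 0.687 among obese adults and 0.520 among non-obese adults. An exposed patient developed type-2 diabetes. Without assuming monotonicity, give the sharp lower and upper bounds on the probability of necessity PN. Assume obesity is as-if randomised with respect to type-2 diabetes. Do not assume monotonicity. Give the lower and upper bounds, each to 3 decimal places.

Let p₁ = 0.687, p₀ = 0.52.
Under exogeneity alone the bounds on PN are max{0,(p₁−p₀)/p₁} ≤ PN ≤ min{1,(1−p₀)/p₁}.
  lower = (p₁ − p₀)/p₁ = 0.167 / 0.687 ≈ 0.2431
  upper = min{1, (1 − p₀)/p₁} = 0.48 / 0.687 ≈ 0.6987

0.243 ≤ PN ≤ 0.699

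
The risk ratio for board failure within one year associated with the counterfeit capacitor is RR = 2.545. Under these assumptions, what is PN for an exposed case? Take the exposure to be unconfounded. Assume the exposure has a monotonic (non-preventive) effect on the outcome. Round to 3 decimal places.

Under exogeneity and monotonicity, PN = (RR − 1) / RR = 1 − 1/RR.
PN = (2.545 − 1) / 2.545 = 1.545 / 2.545 ≈ 0.6071

PN ≈ 0.607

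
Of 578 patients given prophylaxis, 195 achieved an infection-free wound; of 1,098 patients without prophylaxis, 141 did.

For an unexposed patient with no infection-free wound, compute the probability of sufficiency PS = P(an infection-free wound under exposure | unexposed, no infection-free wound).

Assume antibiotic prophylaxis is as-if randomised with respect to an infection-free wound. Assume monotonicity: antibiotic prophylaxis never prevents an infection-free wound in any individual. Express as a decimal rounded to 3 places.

p₁ = P(outcome | exposed) = 195/578 = 0.33737
p₀ = P(outcome | unexposed) = 141/1098 = 0.12842
Under exogeneity and monotonicity, PS = (p₁ − p₀) / (1 − p₀).
PS = (0.33737 − 0.12842) / (1 − 0.12842) = 0.20895 / 0.87158 ≈ 0.2397

PS ≈ 0.240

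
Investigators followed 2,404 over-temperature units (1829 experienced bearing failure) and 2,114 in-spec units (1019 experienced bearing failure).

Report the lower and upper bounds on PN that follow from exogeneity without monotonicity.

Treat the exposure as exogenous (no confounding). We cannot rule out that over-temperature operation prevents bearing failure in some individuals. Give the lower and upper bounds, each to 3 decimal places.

p₁ = P(outcome | exposed) = 1829/2404 = 0.76082
p₀ = P(outcome | unexposed) = 1019/2114 = 0.48202
Under exogeneity alone the bounds on PN are max{0,(p₁−p₀)/p₁} ≤ PN ≤ min{1,(1−p₀)/p₁}.
  lower = (p₁ − p₀)/p₁ = 0.27879 / 0.76082 ≈ 0.3664
  upper = min{1, (1 − p₀)/p₁} = 0.51798 / 0.76082 ≈ 0.6808

0.366 ≤ PN ≤ 0.681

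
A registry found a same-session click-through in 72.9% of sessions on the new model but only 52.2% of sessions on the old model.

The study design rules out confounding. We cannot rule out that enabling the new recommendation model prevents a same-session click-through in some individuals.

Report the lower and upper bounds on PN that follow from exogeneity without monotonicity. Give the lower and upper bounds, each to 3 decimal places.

p₁ = 0.729, p₀ = 0.522.
Under exogeneity alone the bounds on PN are max{0,(p₁−p₀)/p₁} ≤ PN ≤ min{1,(1−p₀)/p₁}.
  lower = (p₁ − p₀)/p₁ = 0.207 / 0.729 ≈ 0.2840
  upper = min{1, (1 − p₀)/p₁} = 0.478 / 0.729 ≈ 0.6557

0.284 ≤ PN ≤ 0.656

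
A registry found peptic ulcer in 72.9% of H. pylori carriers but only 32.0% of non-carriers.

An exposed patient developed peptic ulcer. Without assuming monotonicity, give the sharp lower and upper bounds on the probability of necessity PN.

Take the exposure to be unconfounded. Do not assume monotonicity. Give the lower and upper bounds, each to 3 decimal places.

0.561 ≤ PN ≤ 0.933

p₁ = 0.729, p₀ = 0.32.
Under exogeneity alone the bounds on PN are max{0,(p₁−p₀)/p₁} ≤ PN ≤ min{1,(1−p₀)/p₁}.
  lower = (p₁ − p₀)/p₁ = 0.409 / 0.729 ≈ 0.5610
  upper = min{1, (1 − p₀)/p₁} = 0.68 / 0.729 ≈ 0.9328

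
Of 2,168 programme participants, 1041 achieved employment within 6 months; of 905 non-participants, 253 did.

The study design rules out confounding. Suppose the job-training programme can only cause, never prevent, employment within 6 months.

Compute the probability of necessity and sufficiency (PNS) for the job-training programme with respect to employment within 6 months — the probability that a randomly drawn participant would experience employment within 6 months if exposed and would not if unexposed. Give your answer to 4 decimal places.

p₁ = P(outcome | exposed) = 1041/2168 = 0.48017
p₀ = P(outcome | unexposed) = 253/905 = 0.27956
Under exogeneity and monotonicity, PNS = p₁ − p₀.
PNS = 0.48017 − 0.27956 = 0.20061

PNS ≈ 0.2006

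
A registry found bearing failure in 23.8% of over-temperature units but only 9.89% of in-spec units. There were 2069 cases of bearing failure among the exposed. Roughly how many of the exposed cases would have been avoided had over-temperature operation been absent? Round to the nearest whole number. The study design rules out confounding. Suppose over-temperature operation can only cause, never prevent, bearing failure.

about 1209 cases

p₁ = 0.238, p₀ = 0.0989.
PN = (p₁ − p₀)/p₁ = (0.238 − 0.0989) / 0.238 ≈ 0.58445.
Attributable cases ≈ PN × (exposed cases) = 0.58445 × 2069 ≈ 1209.23.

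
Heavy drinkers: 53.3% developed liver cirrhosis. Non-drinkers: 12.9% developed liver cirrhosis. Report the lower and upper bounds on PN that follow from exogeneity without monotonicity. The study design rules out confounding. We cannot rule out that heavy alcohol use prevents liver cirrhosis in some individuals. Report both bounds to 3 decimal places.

0.758 ≤ PN ≤ 1.000

p₁ = 0.533, p₀ = 0.129.
Under exogeneity alone the bounds on PN are max{0,(p₁−p₀)/p₁} ≤ PN ≤ min{1,(1−p₀)/p₁}.
  lower = (p₁ − p₀)/p₁ = 0.404 / 0.533 ≈ 0.7580
  upper = min{1, (1 − p₀)/p₁} = 0.871 / 0.533 ≈ 1.6341 → capped at 1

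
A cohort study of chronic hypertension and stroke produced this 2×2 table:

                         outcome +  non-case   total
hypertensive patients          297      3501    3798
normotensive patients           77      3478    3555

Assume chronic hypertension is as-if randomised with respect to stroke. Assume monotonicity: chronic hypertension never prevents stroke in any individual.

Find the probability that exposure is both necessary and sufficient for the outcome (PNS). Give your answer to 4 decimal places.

PNS ≈ 0.0565

p₁ = P(outcome | exposed) = 297/3798 = 0.078199
p₀ = P(outcome | unexposed) = 77/3555 = 0.02166
Under exogeneity and monotonicity, PNS = p₁ − p₀.
PNS = 0.078199 − 0.02166 = 0.056539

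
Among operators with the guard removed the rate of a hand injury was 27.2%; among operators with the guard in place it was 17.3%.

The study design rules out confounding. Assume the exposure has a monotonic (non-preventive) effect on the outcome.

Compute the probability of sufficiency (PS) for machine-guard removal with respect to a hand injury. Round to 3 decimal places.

p₁ = 0.272, p₀ = 0.173.
Under exogeneity and monotonicity, PS = (p₁ − p₀) / (1 − p₀).
PS = (0.272 − 0.173) / (1 − 0.173) = 0.099 / 0.827 ≈ 0.1197

PS ≈ 0.120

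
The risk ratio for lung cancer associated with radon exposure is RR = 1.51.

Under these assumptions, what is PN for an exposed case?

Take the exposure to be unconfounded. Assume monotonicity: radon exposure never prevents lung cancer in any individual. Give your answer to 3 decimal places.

PN ≈ 0.338

Under exogeneity and monotonicity, PN = (RR − 1) / RR = 1 − 1/RR.
PN = (1.51 − 1) / 1.51 = 0.51 / 1.51 ≈ 0.3377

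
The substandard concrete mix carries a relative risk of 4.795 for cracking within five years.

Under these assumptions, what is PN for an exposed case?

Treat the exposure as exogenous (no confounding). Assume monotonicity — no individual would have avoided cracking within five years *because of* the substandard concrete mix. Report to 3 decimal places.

PN ≈ 0.791

Under exogeneity and monotonicity, PN = (RR − 1) / RR = 1 − 1/RR.
PN = (4.795 − 1) / 4.795 = 3.795 / 4.795 ≈ 0.7914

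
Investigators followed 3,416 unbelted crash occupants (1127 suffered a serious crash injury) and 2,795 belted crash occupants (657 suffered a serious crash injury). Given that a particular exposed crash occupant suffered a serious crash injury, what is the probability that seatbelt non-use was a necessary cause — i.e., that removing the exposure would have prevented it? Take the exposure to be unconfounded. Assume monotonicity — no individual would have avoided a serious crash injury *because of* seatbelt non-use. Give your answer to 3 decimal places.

PN ≈ 0.288

p₁ = P(outcome | exposed) = 1127/3416 = 0.32992
p₀ = P(outcome | unexposed) = 657/2795 = 0.23506
Under exogeneity and monotonicity, PN = (p₁ − p₀) / p₁.
PN = (0.32992 − 0.23506) / 0.32992 = 0.094855 / 0.32992 ≈ 0.2875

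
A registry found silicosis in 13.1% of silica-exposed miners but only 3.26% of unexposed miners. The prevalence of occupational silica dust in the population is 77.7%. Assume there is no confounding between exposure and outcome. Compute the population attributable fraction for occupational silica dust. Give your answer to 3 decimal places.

p₁ = 0.131, p₀ = 0.0326.
Overall risk P(Y=1) = π·p₁ + (1−π)·p₀ = 0.777×0.131 + 0.223×0.0326 = 0.10906.
Under exogeneity, PAF = [P(Y=1) − p₀] / P(Y=1).
PAF = (0.10906 − 0.0326) / 0.10906 ≈ 0.7011

PAF ≈ 0.701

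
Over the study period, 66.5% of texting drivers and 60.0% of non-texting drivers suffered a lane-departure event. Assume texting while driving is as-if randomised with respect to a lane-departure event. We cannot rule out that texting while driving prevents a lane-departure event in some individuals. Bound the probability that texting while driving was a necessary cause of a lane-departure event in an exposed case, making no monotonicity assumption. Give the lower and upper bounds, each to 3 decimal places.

p₁ = 0.665, p₀ = 0.6.
Under exogeneity alone the bounds on PN are max{0,(p₁−p₀)/p₁} ≤ PN ≤ min{1,(1−p₀)/p₁}.
  lower = (p₁ − p₀)/p₁ = 0.065 / 0.665 ≈ 0.0977
  upper = min{1, (1 − p₀)/p₁} = 0.4 / 0.665 ≈ 0.6015

0.098 ≤ PN ≤ 0.602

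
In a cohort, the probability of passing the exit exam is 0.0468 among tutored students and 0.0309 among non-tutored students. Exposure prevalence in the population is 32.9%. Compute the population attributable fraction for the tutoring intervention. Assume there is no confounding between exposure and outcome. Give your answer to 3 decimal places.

PAF ≈ 0.145

Let p₁ = 0.0468, p₀ = 0.0309.
Overall risk P(Y=1) = π·p₁ + (1−π)·p₀ = 0.329×0.0468 + 0.671×0.0309 = 0.036131.
Under exogeneity, PAF = [P(Y=1) − p₀] / P(Y=1).
PAF = (0.036131 − 0.0309) / 0.036131 ≈ 0.1448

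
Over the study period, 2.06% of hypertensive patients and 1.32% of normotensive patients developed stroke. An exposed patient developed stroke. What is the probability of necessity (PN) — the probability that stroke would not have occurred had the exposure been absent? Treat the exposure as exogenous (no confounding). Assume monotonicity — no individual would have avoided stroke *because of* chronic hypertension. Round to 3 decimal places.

PN ≈ 0.359

p₁ = 0.0206, p₀ = 0.0132.
Under exogeneity and monotonicity, PN = (p₁ − p₀) / p₁.
PN = (0.0206 − 0.0132) / 0.0206 = 0.0074 / 0.0206 ≈ 0.3592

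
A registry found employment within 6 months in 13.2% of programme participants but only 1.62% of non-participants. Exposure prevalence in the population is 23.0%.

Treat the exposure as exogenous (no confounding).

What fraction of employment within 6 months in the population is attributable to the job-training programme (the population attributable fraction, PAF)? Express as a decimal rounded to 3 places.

PAF ≈ 0.622

p₁ = 0.132, p₀ = 0.0162.
Overall risk P(Y=1) = π·p₁ + (1−π)·p₀ = 0.23×0.132 + 0.77×0.0162 = 0.042834.
Under exogeneity, PAF = [P(Y=1) − p₀] / P(Y=1).
PAF = (0.042834 − 0.0162) / 0.042834 ≈ 0.6218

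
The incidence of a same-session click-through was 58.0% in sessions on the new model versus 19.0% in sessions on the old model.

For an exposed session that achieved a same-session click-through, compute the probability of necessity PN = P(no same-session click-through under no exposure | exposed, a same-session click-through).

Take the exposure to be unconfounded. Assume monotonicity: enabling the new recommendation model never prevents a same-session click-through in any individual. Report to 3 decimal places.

p₁ = 0.58, p₀ = 0.19.
Under exogeneity and monotonicity, PN = (p₁ − p₀) / p₁.
PN = (0.58 − 0.19) / 0.58 = 0.39 / 0.58 ≈ 0.6724

PN ≈ 0.672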